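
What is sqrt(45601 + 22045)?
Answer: sqrt(67646) ≈ 260.09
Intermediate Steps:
sqrt(45601 + 22045) = sqrt(67646)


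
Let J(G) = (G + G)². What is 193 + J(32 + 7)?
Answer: 6277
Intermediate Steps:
J(G) = 4*G² (J(G) = (2*G)² = 4*G²)
193 + J(32 + 7) = 193 + 4*(32 + 7)² = 193 + 4*39² = 193 + 4*1521 = 193 + 6084 = 6277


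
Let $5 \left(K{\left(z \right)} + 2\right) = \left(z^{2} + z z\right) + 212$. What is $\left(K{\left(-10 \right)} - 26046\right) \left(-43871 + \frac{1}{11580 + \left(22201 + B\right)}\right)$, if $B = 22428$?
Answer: $\frac{320148712393464}{281045} \approx 1.1391 \cdot 10^{9}$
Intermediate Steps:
$K{\left(z \right)} = \frac{202}{5} + \frac{2 z^{2}}{5}$ ($K{\left(z \right)} = -2 + \frac{\left(z^{2} + z z\right) + 212}{5} = -2 + \frac{\left(z^{2} + z^{2}\right) + 212}{5} = -2 + \frac{2 z^{2} + 212}{5} = -2 + \frac{212 + 2 z^{2}}{5} = -2 + \left(\frac{212}{5} + \frac{2 z^{2}}{5}\right) = \frac{202}{5} + \frac{2 z^{2}}{5}$)
$\left(K{\left(-10 \right)} - 26046\right) \left(-43871 + \frac{1}{11580 + \left(22201 + B\right)}\right) = \left(\left(\frac{202}{5} + \frac{2 \left(-10\right)^{2}}{5}\right) - 26046\right) \left(-43871 + \frac{1}{11580 + \left(22201 + 22428\right)}\right) = \left(\left(\frac{202}{5} + \frac{2}{5} \cdot 100\right) - 26046\right) \left(-43871 + \frac{1}{11580 + 44629}\right) = \left(\left(\frac{202}{5} + 40\right) - 26046\right) \left(-43871 + \frac{1}{56209}\right) = \left(\frac{402}{5} - 26046\right) \left(-43871 + \frac{1}{56209}\right) = \left(- \frac{129828}{5}\right) \left(- \frac{2465945038}{56209}\right) = \frac{320148712393464}{281045}$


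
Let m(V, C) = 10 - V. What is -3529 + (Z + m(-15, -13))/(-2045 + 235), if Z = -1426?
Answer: -6386089/1810 ≈ -3528.2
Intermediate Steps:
-3529 + (Z + m(-15, -13))/(-2045 + 235) = -3529 + (-1426 + (10 - 1*(-15)))/(-2045 + 235) = -3529 + (-1426 + (10 + 15))/(-1810) = -3529 + (-1426 + 25)*(-1/1810) = -3529 - 1401*(-1/1810) = -3529 + 1401/1810 = -6386089/1810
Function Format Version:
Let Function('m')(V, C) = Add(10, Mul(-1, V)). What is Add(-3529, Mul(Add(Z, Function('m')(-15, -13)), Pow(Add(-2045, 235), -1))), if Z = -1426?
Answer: Rational(-6386089, 1810) ≈ -3528.2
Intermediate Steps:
Add(-3529, Mul(Add(Z, Function('m')(-15, -13)), Pow(Add(-2045, 235), -1))) = Add(-3529, Mul(Add(-1426, Add(10, Mul(-1, -15))), Pow(Add(-2045, 235), -1))) = Add(-3529, Mul(Add(-1426, Add(10, 15)), Pow(-1810, -1))) = Add(-3529, Mul(Add(-1426, 25), Rational(-1, 1810))) = Add(-3529, Mul(-1401, Rational(-1, 1810))) = Add(-3529, Rational(1401, 1810)) = Rational(-6386089, 1810)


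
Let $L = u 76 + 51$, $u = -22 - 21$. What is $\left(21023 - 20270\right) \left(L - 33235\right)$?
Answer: $-27448356$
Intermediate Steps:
$u = -43$ ($u = -22 - 21 = -43$)
$L = -3217$ ($L = \left(-43\right) 76 + 51 = -3268 + 51 = -3217$)
$\left(21023 - 20270\right) \left(L - 33235\right) = \left(21023 - 20270\right) \left(-3217 - 33235\right) = \left(21023 - 20270\right) \left(-36452\right) = 753 \left(-36452\right) = -27448356$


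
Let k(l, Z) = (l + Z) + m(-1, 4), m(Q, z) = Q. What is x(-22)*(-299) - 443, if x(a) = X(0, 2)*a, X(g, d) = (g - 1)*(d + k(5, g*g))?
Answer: -39911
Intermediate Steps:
k(l, Z) = -1 + Z + l (k(l, Z) = (l + Z) - 1 = (Z + l) - 1 = -1 + Z + l)
X(g, d) = (-1 + g)*(4 + d + g²) (X(g, d) = (g - 1)*(d + (-1 + g*g + 5)) = (-1 + g)*(d + (-1 + g² + 5)) = (-1 + g)*(d + (4 + g²)) = (-1 + g)*(4 + d + g²))
x(a) = -6*a (x(a) = (-4 - 1*2 - 1*0² + 2*0 + 0*(4 + 0²))*a = (-4 - 2 - 1*0 + 0 + 0*(4 + 0))*a = (-4 - 2 + 0 + 0 + 0*4)*a = (-4 - 2 + 0 + 0 + 0)*a = -6*a)
x(-22)*(-299) - 443 = -6*(-22)*(-299) - 443 = 132*(-299) - 443 = -39468 - 443 = -39911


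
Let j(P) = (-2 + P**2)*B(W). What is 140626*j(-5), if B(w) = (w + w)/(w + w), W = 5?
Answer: 3234398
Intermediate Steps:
B(w) = 1 (B(w) = (2*w)/((2*w)) = (2*w)*(1/(2*w)) = 1)
j(P) = -2 + P**2 (j(P) = (-2 + P**2)*1 = -2 + P**2)
140626*j(-5) = 140626*(-2 + (-5)**2) = 140626*(-2 + 25) = 140626*23 = 3234398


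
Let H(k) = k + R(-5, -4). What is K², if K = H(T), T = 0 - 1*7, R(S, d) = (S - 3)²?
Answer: 3249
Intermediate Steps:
R(S, d) = (-3 + S)²
T = -7 (T = 0 - 7 = -7)
H(k) = 64 + k (H(k) = k + (-3 - 5)² = k + (-8)² = k + 64 = 64 + k)
K = 57 (K = 64 - 7 = 57)
K² = 57² = 3249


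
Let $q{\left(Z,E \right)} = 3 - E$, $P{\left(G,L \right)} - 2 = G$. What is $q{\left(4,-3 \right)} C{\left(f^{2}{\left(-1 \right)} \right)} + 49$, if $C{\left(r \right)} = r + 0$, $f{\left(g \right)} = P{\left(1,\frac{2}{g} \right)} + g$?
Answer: $73$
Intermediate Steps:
$P{\left(G,L \right)} = 2 + G$
$f{\left(g \right)} = 3 + g$ ($f{\left(g \right)} = \left(2 + 1\right) + g = 3 + g$)
$C{\left(r \right)} = r$
$q{\left(4,-3 \right)} C{\left(f^{2}{\left(-1 \right)} \right)} + 49 = \left(3 - -3\right) \left(3 - 1\right)^{2} + 49 = \left(3 + 3\right) 2^{2} + 49 = 6 \cdot 4 + 49 = 24 + 49 = 73$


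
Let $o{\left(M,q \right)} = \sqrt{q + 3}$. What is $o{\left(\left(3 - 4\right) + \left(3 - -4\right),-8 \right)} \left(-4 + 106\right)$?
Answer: $102 i \sqrt{5} \approx 228.08 i$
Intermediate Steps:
$o{\left(M,q \right)} = \sqrt{3 + q}$
$o{\left(\left(3 - 4\right) + \left(3 - -4\right),-8 \right)} \left(-4 + 106\right) = \sqrt{3 - 8} \left(-4 + 106\right) = \sqrt{-5} \cdot 102 = i \sqrt{5} \cdot 102 = 102 i \sqrt{5}$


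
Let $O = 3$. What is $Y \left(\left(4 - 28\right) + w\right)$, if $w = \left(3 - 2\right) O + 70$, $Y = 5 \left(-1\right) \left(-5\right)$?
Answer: $1225$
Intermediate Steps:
$Y = 25$ ($Y = \left(-5\right) \left(-5\right) = 25$)
$w = 73$ ($w = \left(3 - 2\right) 3 + 70 = 1 \cdot 3 + 70 = 3 + 70 = 73$)
$Y \left(\left(4 - 28\right) + w\right) = 25 \left(\left(4 - 28\right) + 73\right) = 25 \left(-24 + 73\right) = 25 \cdot 49 = 1225$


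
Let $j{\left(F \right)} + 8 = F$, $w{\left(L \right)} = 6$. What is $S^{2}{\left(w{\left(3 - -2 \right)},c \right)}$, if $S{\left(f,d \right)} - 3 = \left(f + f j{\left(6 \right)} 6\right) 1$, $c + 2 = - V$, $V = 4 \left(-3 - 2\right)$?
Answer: $3969$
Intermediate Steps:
$V = -20$ ($V = 4 \left(-5\right) = -20$)
$j{\left(F \right)} = -8 + F$
$c = 18$ ($c = -2 - -20 = -2 + 20 = 18$)
$S{\left(f,d \right)} = 3 - 11 f$ ($S{\left(f,d \right)} = 3 + \left(f + f \left(-8 + 6\right) 6\right) 1 = 3 + \left(f + f \left(-2\right) 6\right) 1 = 3 + \left(f + - 2 f 6\right) 1 = 3 + \left(f - 12 f\right) 1 = 3 + - 11 f 1 = 3 - 11 f$)
$S^{2}{\left(w{\left(3 - -2 \right)},c \right)} = \left(3 - 66\right)^{2} = \left(-63\right)^{2} = 3969$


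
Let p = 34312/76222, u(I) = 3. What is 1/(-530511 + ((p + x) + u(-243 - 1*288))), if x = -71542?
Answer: -38111/22944710394 ≈ -1.6610e-6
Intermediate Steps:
p = 17156/38111 (p = 34312*(1/76222) = 17156/38111 ≈ 0.45016)
1/(-530511 + ((p + x) + u(-243 - 1*288))) = 1/(-530511 + ((17156/38111 - 71542) + 3)) = 1/(-530511 + (-2726520006/38111 + 3)) = 1/(-530511 - 2726405673/38111) = 1/(-22944710394/38111) = -38111/22944710394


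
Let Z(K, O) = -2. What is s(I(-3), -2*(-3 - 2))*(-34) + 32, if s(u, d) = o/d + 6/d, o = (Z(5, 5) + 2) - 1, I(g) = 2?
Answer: 15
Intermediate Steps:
o = -1 (o = (-2 + 2) - 1 = 0 - 1 = -1)
s(u, d) = 5/d (s(u, d) = -1/d + 6/d = 5/d)
s(I(-3), -2*(-3 - 2))*(-34) + 32 = (5/((-2*(-3 - 2))))*(-34) + 32 = (5/((-2*(-5))))*(-34) + 32 = (5/10)*(-34) + 32 = (5*(1/10))*(-34) + 32 = (1/2)*(-34) + 32 = -17 + 32 = 15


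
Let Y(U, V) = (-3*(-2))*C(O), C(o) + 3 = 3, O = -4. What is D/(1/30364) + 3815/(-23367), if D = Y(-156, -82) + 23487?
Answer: 16664392611541/23367 ≈ 7.1316e+8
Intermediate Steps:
C(o) = 0 (C(o) = -3 + 3 = 0)
Y(U, V) = 0 (Y(U, V) = -3*(-2)*0 = 6*0 = 0)
D = 23487 (D = 0 + 23487 = 23487)
D/(1/30364) + 3815/(-23367) = 23487/(1/30364) + 3815/(-23367) = 23487/(1/30364) + 3815*(-1/23367) = 23487*30364 - 3815/23367 = 713159268 - 3815/23367 = 16664392611541/23367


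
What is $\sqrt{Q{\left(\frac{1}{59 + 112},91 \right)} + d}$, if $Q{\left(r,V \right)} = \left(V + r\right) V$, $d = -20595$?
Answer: $\frac{i \sqrt{40006457}}{57} \approx 110.97 i$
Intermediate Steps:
$Q{\left(r,V \right)} = V \left(V + r\right)$
$\sqrt{Q{\left(\frac{1}{59 + 112},91 \right)} + d} = \sqrt{91 \left(91 + \frac{1}{59 + 112}\right) - 20595} = \sqrt{91 \left(91 + \frac{1}{171}\right) - 20595} = \sqrt{91 \cdot \frac{15562}{171} - 20595} = \sqrt{\frac{1416142}{171} - 20595} = \sqrt{- \frac{2105603}{171}} = \frac{i \sqrt{40006457}}{57}$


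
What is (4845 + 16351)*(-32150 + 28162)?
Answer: -84529648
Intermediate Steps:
(4845 + 16351)*(-32150 + 28162) = 21196*(-3988) = -84529648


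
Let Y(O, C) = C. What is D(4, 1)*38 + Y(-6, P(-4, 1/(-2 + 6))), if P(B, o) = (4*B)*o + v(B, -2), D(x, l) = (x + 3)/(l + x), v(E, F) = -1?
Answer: 241/5 ≈ 48.200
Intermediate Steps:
D(x, l) = (3 + x)/(l + x)
P(B, o) = -1 + 4*B*o (P(B, o) = (4*B)*o - 1 = 4*B*o - 1 = -1 + 4*B*o)
D(4, 1)*38 + Y(-6, P(-4, 1/(-2 + 6))) = ((3 + 4)/(1 + 4))*38 + (-1 + 4*(-4)/(-2 + 6)) = (7/5)*38 + (-1 + 4*(-4)/4) = ((1/5)*7)*38 + (-1 + 4*(-4)*(1/4)) = (7/5)*38 + (-1 - 4) = 266/5 - 5 = 241/5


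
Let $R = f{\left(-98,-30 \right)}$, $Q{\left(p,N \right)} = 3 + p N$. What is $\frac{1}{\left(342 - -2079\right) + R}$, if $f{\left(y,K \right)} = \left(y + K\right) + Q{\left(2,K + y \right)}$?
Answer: $\frac{1}{2040} \approx 0.0004902$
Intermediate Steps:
$Q{\left(p,N \right)} = 3 + N p$
$f{\left(y,K \right)} = 3 + 3 K + 3 y$ ($f{\left(y,K \right)} = \left(y + K\right) + \left(3 + \left(K + y\right) 2\right) = \left(K + y\right) + \left(3 + \left(2 K + 2 y\right)\right) = \left(K + y\right) + \left(3 + 2 K + 2 y\right) = 3 + 3 K + 3 y$)
$R = -381$ ($R = 3 + 3 \left(-30\right) + 3 \left(-98\right) = 3 - 90 - 294 = -381$)
$\frac{1}{\left(342 - -2079\right) + R} = \frac{1}{\left(342 - -2079\right) - 381} = \frac{1}{\left(342 + 2079\right) - 381} = \frac{1}{2421 - 381} = \frac{1}{2040}$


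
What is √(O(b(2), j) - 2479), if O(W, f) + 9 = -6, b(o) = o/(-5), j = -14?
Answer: I*√2494 ≈ 49.94*I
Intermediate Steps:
b(o) = -o/5 (b(o) = o*(-⅕) = -o/5)
O(W, f) = -15 (O(W, f) = -9 - 6 = -15)
√(O(b(2), j) - 2479) = √(-15 - 2479) = √(-2494) = I*√2494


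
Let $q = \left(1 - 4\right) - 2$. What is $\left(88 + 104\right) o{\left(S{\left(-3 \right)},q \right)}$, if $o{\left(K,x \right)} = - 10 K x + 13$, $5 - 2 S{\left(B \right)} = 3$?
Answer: $12096$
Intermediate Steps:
$q = -5$ ($q = -3 - 2 = -5$)
$S{\left(B \right)} = 1$ ($S{\left(B \right)} = \frac{5}{2} - \frac{3}{2} = 1$)
$o{\left(K,x \right)} = 13 - 10 K x$ ($o{\left(K,x \right)} = - 10 K x + 13 = 13 - 10 K x$)
$\left(88 + 104\right) o{\left(S{\left(-3 \right)},q \right)} = \left(88 + 104\right) \left(13 - 10 \left(-5\right)\right) = 192 \left(13 + 50\right) = 192 \cdot 63 = 12096$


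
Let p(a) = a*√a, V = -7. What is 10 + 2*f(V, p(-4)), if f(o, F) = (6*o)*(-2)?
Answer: 178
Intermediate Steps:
p(a) = a^(3/2)
f(o, F) = -12*o
10 + 2*f(V, p(-4)) = 10 + 2*(-12*(-7)) = 10 + 2*84 = 10 + 168 = 178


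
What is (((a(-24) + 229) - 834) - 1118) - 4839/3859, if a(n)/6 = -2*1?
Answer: -6700204/3859 ≈ -1736.3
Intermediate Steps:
a(n) = -12 (a(n) = 6*(-2*1) = 6*(-2) = -12)
(((a(-24) + 229) - 834) - 1118) - 4839/3859 = (((-12 + 229) - 834) - 1118) - 4839/3859 = ((217 - 834) - 1118) - 4839/3859 = (-617 - 1118) - 1*4839/3859 = -1735 - 4839/3859 = -6700204/3859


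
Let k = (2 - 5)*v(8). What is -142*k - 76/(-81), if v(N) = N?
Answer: 276124/81 ≈ 3408.9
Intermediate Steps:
k = -24 (k = (2 - 5)*8 = -3*8 = -24)
-142*k - 76/(-81) = -142*(-24) - 76/(-81) = 3408 - 76*(-1/81) = 3408 + 76/81 = 276124/81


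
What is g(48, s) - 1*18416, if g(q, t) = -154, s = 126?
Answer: -18570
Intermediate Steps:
g(48, s) - 1*18416 = -154 - 1*18416 = -154 - 18416 = -18570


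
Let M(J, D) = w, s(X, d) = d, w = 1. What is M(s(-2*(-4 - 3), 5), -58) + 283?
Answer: 284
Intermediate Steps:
M(J, D) = 1
M(s(-2*(-4 - 3), 5), -58) + 283 = 1 + 283 = 284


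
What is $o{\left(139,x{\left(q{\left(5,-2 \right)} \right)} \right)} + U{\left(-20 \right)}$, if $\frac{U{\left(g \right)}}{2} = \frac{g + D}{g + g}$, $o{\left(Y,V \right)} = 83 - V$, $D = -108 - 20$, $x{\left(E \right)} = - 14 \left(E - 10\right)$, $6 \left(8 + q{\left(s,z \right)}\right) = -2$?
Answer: $- \frac{2494}{15} \approx -166.27$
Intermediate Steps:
$q{\left(s,z \right)} = - \frac{25}{3}$ ($q{\left(s,z \right)} = -8 + \frac{1}{6} \left(-2\right) = -8 - \frac{1}{3} = - \frac{25}{3}$)
$x{\left(E \right)} = 140 - 14 E$ ($x{\left(E \right)} = - 14 \left(-10 + E\right) = 140 - 14 E$)
$D = -128$ ($D = -108 - 20 = -128$)
$U{\left(g \right)} = \frac{-128 + g}{g}$ ($U{\left(g \right)} = 2 \frac{g - 128}{g + g} = 2 \frac{-128 + g}{2 g} = \frac{-128 + g}{g}$)
$o{\left(139,x{\left(q{\left(5,-2 \right)} \right)} \right)} + U{\left(-20 \right)} = \left(83 - \left(140 - - \frac{350}{3}\right)\right) + \frac{-128 - 20}{-20} = \left(83 - \left(140 + \frac{350}{3}\right)\right) - - \frac{37}{5} = \left(83 - \frac{770}{3}\right) + \frac{37}{5} = - \frac{521}{3} + \frac{37}{5} = - \frac{2494}{15}$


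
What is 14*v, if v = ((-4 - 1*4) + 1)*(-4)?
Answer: 392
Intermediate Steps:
v = 28 (v = ((-4 - 4) + 1)*(-4) = (-8 + 1)*(-4) = -7*(-4) = 28)
14*v = 14*28 = 392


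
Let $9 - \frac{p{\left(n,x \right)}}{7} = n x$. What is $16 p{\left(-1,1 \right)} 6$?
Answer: $6720$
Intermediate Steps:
$p{\left(n,x \right)} = 63 - 7 n x$
$16 p{\left(-1,1 \right)} 6 = 16 \left(63 - \left(-7\right) 1\right) 6 = 16 \left(63 + 7\right) 6 = 16 \cdot 70 \cdot 6 = 1120 \cdot 6 = 6720$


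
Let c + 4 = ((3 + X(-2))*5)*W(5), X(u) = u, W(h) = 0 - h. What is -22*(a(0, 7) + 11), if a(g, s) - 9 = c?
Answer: 198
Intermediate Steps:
W(h) = -h
c = -29 (c = -4 + ((3 - 2)*5)*(-1*5) = -4 + (1*5)*(-5) = -4 + 5*(-5) = -4 - 25 = -29)
a(g, s) = -20 (a(g, s) = 9 - 29 = -20)
-22*(a(0, 7) + 11) = -22*(-20 + 11) = -22*(-9) = 198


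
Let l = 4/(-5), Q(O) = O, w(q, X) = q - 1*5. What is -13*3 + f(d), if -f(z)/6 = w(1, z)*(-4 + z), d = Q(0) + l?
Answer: -771/5 ≈ -154.20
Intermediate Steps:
w(q, X) = -5 + q (w(q, X) = q - 5 = -5 + q)
l = -⅘ (l = 4*(-⅕) = -⅘ ≈ -0.80000)
d = -⅘ (d = 0 - ⅘ = -⅘ ≈ -0.80000)
f(z) = -96 + 24*z (f(z) = -6*(-5 + 1)*(-4 + z) = -(-24)*(-4 + z) = -6*(16 - 4*z) = -96 + 24*z)
-13*3 + f(d) = -13*3 + (-96 + 24*(-⅘)) = -39 + (-96 - 96/5) = -39 - 576/5 = -771/5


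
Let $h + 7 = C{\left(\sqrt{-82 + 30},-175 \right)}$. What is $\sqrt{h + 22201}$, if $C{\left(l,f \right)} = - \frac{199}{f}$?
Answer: $\frac{\sqrt{27189043}}{35} \approx 148.98$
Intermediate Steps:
$h = - \frac{1026}{175}$ ($h = -7 - \frac{199}{-175} = -7 - - \frac{199}{175} = -7 + \frac{199}{175} = - \frac{1026}{175} \approx -5.8629$)
$\sqrt{h + 22201} = \sqrt{- \frac{1026}{175} + 22201} = \sqrt{\frac{3884149}{175}} = \frac{\sqrt{27189043}}{35}$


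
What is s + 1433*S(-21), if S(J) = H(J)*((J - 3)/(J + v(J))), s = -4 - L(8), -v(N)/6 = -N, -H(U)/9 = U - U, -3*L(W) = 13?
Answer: 1/3 ≈ 0.33333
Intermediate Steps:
L(W) = -13/3 (L(W) = -1/3*13 = -13/3)
H(U) = 0 (H(U) = -9*(U - U) = -9*0 = 0)
v(N) = 6*N (v(N) = -(-6)*N = 6*N)
s = 1/3 (s = -4 - 1*(-13/3) = -4 + 13/3 = 1/3 ≈ 0.33333)
S(J) = 0 (S(J) = 0*((J - 3)/(J + 6*J)) = 0*((-3 + J)/((7*J))) = 0*((-3 + J)*(1/(7*J))) = 0*((-3 + J)/(7*J)) = 0)
s + 1433*S(-21) = 1/3 + 1433*0 = 1/3 + 0 = 1/3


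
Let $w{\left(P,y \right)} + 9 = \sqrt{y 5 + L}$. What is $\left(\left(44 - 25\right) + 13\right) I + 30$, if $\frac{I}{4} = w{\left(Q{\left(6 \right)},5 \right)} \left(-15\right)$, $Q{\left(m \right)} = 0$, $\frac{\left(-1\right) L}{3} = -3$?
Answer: $17310 - 1920 \sqrt{34} \approx 6114.6$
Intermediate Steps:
$L = 9$ ($L = \left(-3\right) \left(-3\right) = 9$)
$w{\left(P,y \right)} = -9 + \sqrt{9 + 5 y}$ ($w{\left(P,y \right)} = -9 + \sqrt{y 5 + 9} = -9 + \sqrt{5 y + 9} = -9 + \sqrt{9 + 5 y}$)
$I = 540 - 60 \sqrt{34}$ ($I = 4 \left(-9 + \sqrt{9 + 5 \cdot 5}\right) \left(-15\right) = 4 \left(-9 + \sqrt{9 + 25}\right) \left(-15\right) = 4 \left(-9 + \sqrt{34}\right) \left(-15\right) = 4 \left(135 - 15 \sqrt{34}\right) = 540 - 60 \sqrt{34} \approx 190.14$)
$\left(\left(44 - 25\right) + 13\right) I + 30 = \left(\left(44 - 25\right) + 13\right) \left(540 - 60 \sqrt{34}\right) + 30 = \left(19 + 13\right) \left(540 - 60 \sqrt{34}\right) + 30 = 32 \left(540 - 60 \sqrt{34}\right) + 30 = \left(17280 - 1920 \sqrt{34}\right) + 30 = 17310 - 1920 \sqrt{34}$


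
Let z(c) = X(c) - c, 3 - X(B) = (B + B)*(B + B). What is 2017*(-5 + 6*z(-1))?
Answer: -10085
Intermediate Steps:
X(B) = 3 - 4*B² (X(B) = 3 - (B + B)*(B + B) = 3 - 2*B*2*B = 3 - 4*B²)
z(c) = 3 - c - 4*c² (z(c) = (3 - 4*c²) - c = 3 - c - 4*c²)
2017*(-5 + 6*z(-1)) = 2017*(-5 + 6*(3 - 1*(-1) - 4*(-1)²)) = 2017*(-5 + 6*(3 + 1 - 4*1)) = 2017*(-5 + 6*(3 + 1 - 4)) = 2017*(-5 + 6*0) = 2017*(-5 + 0) = 2017*(-5) = -10085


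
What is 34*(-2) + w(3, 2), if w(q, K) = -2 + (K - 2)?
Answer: -70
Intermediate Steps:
w(q, K) = -4 + K (w(q, K) = -2 + (-2 + K) = -4 + K)
34*(-2) + w(3, 2) = 34*(-2) + (-4 + 2) = -68 - 2 = -70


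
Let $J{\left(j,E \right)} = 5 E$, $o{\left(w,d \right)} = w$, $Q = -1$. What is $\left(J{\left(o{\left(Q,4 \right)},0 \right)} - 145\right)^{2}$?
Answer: $21025$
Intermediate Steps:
$\left(J{\left(o{\left(Q,4 \right)},0 \right)} - 145\right)^{2} = \left(5 \cdot 0 - 145\right)^{2} = \left(0 - 145\right)^{2} = \left(-145\right)^{2} = 21025$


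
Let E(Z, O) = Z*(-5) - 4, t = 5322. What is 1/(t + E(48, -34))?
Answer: 1/5078 ≈ 0.00019693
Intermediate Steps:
E(Z, O) = -4 - 5*Z (E(Z, O) = -5*Z - 4 = -4 - 5*Z)
1/(t + E(48, -34)) = 1/(5322 + (-4 - 5*48)) = 1/(5322 + (-4 - 240)) = 1/(5322 - 244) = 1/5078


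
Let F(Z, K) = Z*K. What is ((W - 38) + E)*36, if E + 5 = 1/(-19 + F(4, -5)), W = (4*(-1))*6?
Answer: -31368/13 ≈ -2412.9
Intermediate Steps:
F(Z, K) = K*Z
W = -24 (W = -4*6 = -24)
E = -196/39 (E = -5 + 1/(-19 - 5*4) = -5 + 1/(-19 - 20) = -5 + 1/(-39) = -5 - 1/39 = -196/39 ≈ -5.0256)
((W - 38) + E)*36 = ((-24 - 38) - 196/39)*36 = (-62 - 196/39)*36 = -2614/39*36 = -31368/13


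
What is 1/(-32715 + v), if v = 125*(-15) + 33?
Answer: -1/34557 ≈ -2.8938e-5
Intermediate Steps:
v = -1842 (v = -1875 + 33 = -1842)
1/(-32715 + v) = 1/(-32715 - 1842) = 1/(-34557) = -1/34557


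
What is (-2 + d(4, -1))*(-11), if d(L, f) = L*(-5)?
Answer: 242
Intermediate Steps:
d(L, f) = -5*L
(-2 + d(4, -1))*(-11) = (-2 - 5*4)*(-11) = (-2 - 20)*(-11) = -22*(-11) = 242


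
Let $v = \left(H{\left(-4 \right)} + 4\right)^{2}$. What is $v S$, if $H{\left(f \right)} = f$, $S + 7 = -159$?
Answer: $0$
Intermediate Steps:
$S = -166$ ($S = -7 - 159 = -166$)
$v = 0$ ($v = \left(-4 + 4\right)^{2} = 0^{2} = 0$)
$v S = 0 \left(-166\right) = 0$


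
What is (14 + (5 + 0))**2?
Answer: 361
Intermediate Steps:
(14 + (5 + 0))**2 = (14 + 5)**2 = 19**2 = 361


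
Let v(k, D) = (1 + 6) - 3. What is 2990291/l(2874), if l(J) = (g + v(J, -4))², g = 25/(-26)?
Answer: 2021436716/6241 ≈ 3.2390e+5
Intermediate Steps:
g = -25/26 (g = 25*(-1/26) = -25/26 ≈ -0.96154)
v(k, D) = 4 (v(k, D) = 7 - 3 = 4)
l(J) = 6241/676 (l(J) = (-25/26 + 4)² = (79/26)² = 6241/676)
2990291/l(2874) = 2990291/(6241/676) = 2990291*(676/6241) = 2021436716/6241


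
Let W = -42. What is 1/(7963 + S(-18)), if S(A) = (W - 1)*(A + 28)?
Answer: 1/7533 ≈ 0.00013275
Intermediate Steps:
S(A) = -1204 - 43*A (S(A) = (-42 - 1)*(A + 28) = -43*(28 + A) = -1204 - 43*A)
1/(7963 + S(-18)) = 1/(7963 + (-1204 - 43*(-18))) = 1/(7963 + (-1204 + 774)) = 1/(7963 - 430) = 1/7533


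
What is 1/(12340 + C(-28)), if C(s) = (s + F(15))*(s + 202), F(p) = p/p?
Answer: 1/7642 ≈ 0.00013086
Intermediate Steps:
F(p) = 1
C(s) = (1 + s)*(202 + s) (C(s) = (s + 1)*(s + 202) = (1 + s)*(202 + s))
1/(12340 + C(-28)) = 1/(12340 + (202 + (-28)² + 203*(-28))) = 1/(12340 + (202 + 784 - 5684)) = 1/(12340 - 4698) = 1/7642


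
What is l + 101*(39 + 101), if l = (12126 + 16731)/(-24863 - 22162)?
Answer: 221634881/15675 ≈ 14139.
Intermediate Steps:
l = -9619/15675 (l = 28857/(-47025) = 28857*(-1/47025) = -9619/15675 ≈ -0.61365)
l + 101*(39 + 101) = -9619/15675 + 101*(39 + 101) = -9619/15675 + 101*140 = -9619/15675 + 14140 = 221634881/15675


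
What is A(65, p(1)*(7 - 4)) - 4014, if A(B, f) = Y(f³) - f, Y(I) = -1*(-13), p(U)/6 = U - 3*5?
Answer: -3749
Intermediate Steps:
p(U) = -90 + 6*U (p(U) = 6*(U - 3*5) = 6*(U - 15) = 6*(-15 + U) = -90 + 6*U)
Y(I) = 13
A(B, f) = 13 - f
A(65, p(1)*(7 - 4)) - 4014 = (13 - (-90 + 6*1)*(7 - 4)) - 4014 = (13 - (-90 + 6)*3) - 4014 = (13 - (-84)*3) - 4014 = (13 - 1*(-252)) - 4014 = (13 + 252) - 4014 = 265 - 4014 = -3749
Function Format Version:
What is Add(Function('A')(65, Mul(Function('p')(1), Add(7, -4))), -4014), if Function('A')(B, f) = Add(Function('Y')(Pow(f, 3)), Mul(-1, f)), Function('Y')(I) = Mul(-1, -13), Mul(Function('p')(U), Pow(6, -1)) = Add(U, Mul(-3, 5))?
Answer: -3749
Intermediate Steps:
Function('p')(U) = Add(-90, Mul(6, U)) (Function('p')(U) = Mul(6, Add(U, Mul(-3, 5))) = Mul(6, Add(U, -15)) = Mul(6, Add(-15, U)) = Add(-90, Mul(6, U)))
Function('Y')(I) = 13
Function('A')(B, f) = Add(13, Mul(-1, f))
Add(Function('A')(65, Mul(Function('p')(1), Add(7, -4))), -4014) = Add(Add(13, Mul(-1, Mul(Add(-90, Mul(6, 1)), Add(7, -4)))), -4014) = Add(Add(13, Mul(-1, Mul(Add(-90, 6), 3))), -4014) = Add(Add(13, Mul(-1, Mul(-84, 3))), -4014) = Add(Add(13, Mul(-1, -252)), -4014) = Add(Add(13, 252), -4014) = Add(265, -4014) = -3749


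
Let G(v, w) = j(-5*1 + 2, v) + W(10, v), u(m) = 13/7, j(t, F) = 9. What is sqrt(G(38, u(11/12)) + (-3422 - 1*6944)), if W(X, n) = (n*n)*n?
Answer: sqrt(44515) ≈ 210.99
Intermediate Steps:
u(m) = 13/7 (u(m) = 13*(1/7) = 13/7)
W(X, n) = n**3 (W(X, n) = n**2*n = n**3)
G(v, w) = 9 + v**3
sqrt(G(38, u(11/12)) + (-3422 - 1*6944)) = sqrt((9 + 38**3) + (-3422 - 1*6944)) = sqrt((9 + 54872) + (-3422 - 6944)) = sqrt(54881 - 10366) = sqrt(44515)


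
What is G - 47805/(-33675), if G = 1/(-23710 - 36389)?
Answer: 191533268/134922255 ≈ 1.4196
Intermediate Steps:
G = -1/60099 (G = 1/(-60099) = -1/60099 ≈ -1.6639e-5)
G - 47805/(-33675) = -1/60099 - 47805/(-33675) = -1/60099 - 47805*(-1/33675) = -1/60099 + 3187/2245 = 191533268/134922255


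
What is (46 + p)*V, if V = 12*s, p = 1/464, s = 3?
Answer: 192105/116 ≈ 1656.1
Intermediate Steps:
p = 1/464 ≈ 0.0021552
V = 36 (V = 12*3 = 36)
(46 + p)*V = (46 + 1/464)*36 = (21345/464)*36 = 192105/116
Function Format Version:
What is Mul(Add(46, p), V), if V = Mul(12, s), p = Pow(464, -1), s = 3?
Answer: Rational(192105, 116) ≈ 1656.1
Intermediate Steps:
p = Rational(1, 464) ≈ 0.0021552
V = 36 (V = Mul(12, 3) = 36)
Mul(Add(46, p), V) = Mul(Add(46, Rational(1, 464)), 36) = Mul(Rational(21345, 464), 36) = Rational(192105, 116)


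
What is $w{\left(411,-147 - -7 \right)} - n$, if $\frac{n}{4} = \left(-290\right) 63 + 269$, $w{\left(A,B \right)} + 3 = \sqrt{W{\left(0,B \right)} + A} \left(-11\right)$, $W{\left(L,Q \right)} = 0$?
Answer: $72001 - 11 \sqrt{411} \approx 71778.0$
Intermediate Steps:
$w{\left(A,B \right)} = -3 - 11 \sqrt{A}$ ($w{\left(A,B \right)} = -3 + \sqrt{0 + A} \left(-11\right) = -3 + \sqrt{A} \left(-11\right) = -3 - 11 \sqrt{A}$)
$n = -72004$ ($n = 4 \left(\left(-290\right) 63 + 269\right) = 4 \left(-18270 + 269\right) = 4 \left(-18001\right) = -72004$)
$w{\left(411,-147 - -7 \right)} - n = \left(-3 - 11 \sqrt{411}\right) - -72004 = \left(-3 - 11 \sqrt{411}\right) + 72004 = 72001 - 11 \sqrt{411}$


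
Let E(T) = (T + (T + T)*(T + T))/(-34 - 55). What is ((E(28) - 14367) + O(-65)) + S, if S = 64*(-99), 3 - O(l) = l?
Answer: -1839679/89 ≈ -20671.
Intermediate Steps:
O(l) = 3 - l
E(T) = -4*T²/89 - T/89 (E(T) = (T + (2*T)*(2*T))/(-89) = (T + 4*T²)*(-1/89) = -4*T²/89 - T/89)
S = -6336
((E(28) - 14367) + O(-65)) + S = ((-1/89*28*(1 + 4*28) - 14367) + (3 - 1*(-65))) - 6336 = ((-1/89*28*(1 + 112) - 14367) + (3 + 65)) - 6336 = ((-1/89*28*113 - 14367) + 68) - 6336 = ((-3164/89 - 14367) + 68) - 6336 = (-1281827/89 + 68) - 6336 = -1275775/89 - 6336 = -1839679/89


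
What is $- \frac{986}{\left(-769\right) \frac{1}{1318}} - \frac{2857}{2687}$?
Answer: $\frac{3489688443}{2066303} \approx 1688.9$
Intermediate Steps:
$- \frac{986}{\left(-769\right) \frac{1}{1318}} - \frac{2857}{2687} = - \frac{986}{- \frac{769}{1318}} - \frac{2857}{2687} = \left(-986\right) \left(- \frac{1318}{769}\right) - \frac{2857}{2687} = \frac{1299548}{769} - \frac{2857}{2687} = \frac{3489688443}{2066303}$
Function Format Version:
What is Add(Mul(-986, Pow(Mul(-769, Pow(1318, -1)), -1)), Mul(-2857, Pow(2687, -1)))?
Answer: Rational(3489688443, 2066303) ≈ 1688.9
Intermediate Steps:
Add(Mul(-986, Pow(Mul(-769, Pow(1318, -1)), -1)), Mul(-2857, Pow(2687, -1))) = Add(Mul(-986, Pow(Mul(-769, Rational(1, 1318)), -1)), Mul(-2857, Rational(1, 2687))) = Add(Mul(-986, Pow(Rational(-769, 1318), -1)), Rational(-2857, 2687)) = Add(Mul(-986, Rational(-1318, 769)), Rational(-2857, 2687)) = Add(Rational(1299548, 769), Rational(-2857, 2687)) = Rational(3489688443, 2066303)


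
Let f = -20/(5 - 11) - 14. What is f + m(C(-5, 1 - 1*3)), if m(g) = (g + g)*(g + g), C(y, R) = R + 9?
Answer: 556/3 ≈ 185.33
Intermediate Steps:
C(y, R) = 9 + R
f = -32/3 (f = -20/(-6) - 14 = -20*(-⅙) - 14 = 10/3 - 14 = -32/3 ≈ -10.667)
m(g) = 4*g² (m(g) = (2*g)*(2*g) = 4*g²)
f + m(C(-5, 1 - 1*3)) = -32/3 + 4*(9 + (1 - 1*3))² = -32/3 + 4*(9 + (1 - 3))² = -32/3 + 4*(9 - 2)² = -32/3 + 4*7² = -32/3 + 4*49 = -32/3 + 196 = 556/3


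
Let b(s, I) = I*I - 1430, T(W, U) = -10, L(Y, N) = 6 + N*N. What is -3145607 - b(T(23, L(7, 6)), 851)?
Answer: -3868378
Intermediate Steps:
L(Y, N) = 6 + N²
b(s, I) = -1430 + I² (b(s, I) = I² - 1430 = -1430 + I²)
-3145607 - b(T(23, L(7, 6)), 851) = -3145607 - (-1430 + 851²) = -3145607 - (-1430 + 724201) = -3145607 - 1*722771 = -3145607 - 722771 = -3868378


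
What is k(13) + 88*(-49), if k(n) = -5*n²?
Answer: -5157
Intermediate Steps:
k(13) + 88*(-49) = -5*13² + 88*(-49) = -5*169 - 4312 = -845 - 4312 = -5157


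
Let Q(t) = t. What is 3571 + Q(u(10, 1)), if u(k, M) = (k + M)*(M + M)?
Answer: 3593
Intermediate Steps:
u(k, M) = 2*M*(M + k) (u(k, M) = (M + k)*(2*M) = 2*M*(M + k))
3571 + Q(u(10, 1)) = 3571 + 2*1*(1 + 10) = 3571 + 2*1*11 = 3571 + 22 = 3593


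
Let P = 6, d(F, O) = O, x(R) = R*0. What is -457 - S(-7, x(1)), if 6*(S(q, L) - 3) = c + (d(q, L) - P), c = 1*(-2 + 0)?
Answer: -1376/3 ≈ -458.67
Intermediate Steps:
x(R) = 0
c = -2 (c = 1*(-2) = -2)
S(q, L) = 5/3 + L/6 (S(q, L) = 3 + (-2 + (L - 1*6))/6 = 3 + (-2 + (L - 6))/6 = 3 + (-2 + (-6 + L))/6 = 3 + (-8 + L)/6 = 3 + (-4/3 + L/6) = 5/3 + L/6)
-457 - S(-7, x(1)) = -457 - (5/3 + (⅙)*0) = -457 - (5/3 + 0) = -457 - 1*5/3 = -457 - 5/3 = -1376/3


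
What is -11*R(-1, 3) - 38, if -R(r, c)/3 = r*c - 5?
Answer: -302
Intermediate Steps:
R(r, c) = 15 - 3*c*r (R(r, c) = -3*(r*c - 5) = -3*(c*r - 5) = -3*(-5 + c*r) = 15 - 3*c*r)
-11*R(-1, 3) - 38 = -11*(15 - 3*3*(-1)) - 38 = -11*(15 + 9) - 38 = -11*24 - 38 = -264 - 38 = -302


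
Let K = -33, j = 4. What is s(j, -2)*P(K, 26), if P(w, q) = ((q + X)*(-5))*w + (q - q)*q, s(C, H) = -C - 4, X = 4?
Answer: -39600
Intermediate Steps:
s(C, H) = -4 - C
P(w, q) = w*(-20 - 5*q) (P(w, q) = ((q + 4)*(-5))*w + (q - q)*q = ((4 + q)*(-5))*w + 0*q = (-20 - 5*q)*w + 0 = w*(-20 - 5*q) + 0 = w*(-20 - 5*q))
s(j, -2)*P(K, 26) = (-4 - 1*4)*(-5*(-33)*(4 + 26)) = (-4 - 4)*(-5*(-33)*30) = -8*4950 = -39600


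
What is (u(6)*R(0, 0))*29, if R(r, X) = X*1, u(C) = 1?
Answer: 0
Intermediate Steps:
R(r, X) = X
(u(6)*R(0, 0))*29 = (1*0)*29 = 0*29 = 0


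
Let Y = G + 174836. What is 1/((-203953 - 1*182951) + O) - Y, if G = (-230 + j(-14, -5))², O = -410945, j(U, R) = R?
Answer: -183553938790/797849 ≈ -2.3006e+5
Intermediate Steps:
G = 55225 (G = (-230 - 5)² = (-235)² = 55225)
Y = 230061 (Y = 55225 + 174836 = 230061)
1/((-203953 - 1*182951) + O) - Y = 1/((-203953 - 1*182951) - 410945) - 1*230061 = 1/((-203953 - 182951) - 410945) - 230061 = 1/(-386904 - 410945) - 230061 = 1/(-797849) - 230061 = -1/797849 - 230061 = -183553938790/797849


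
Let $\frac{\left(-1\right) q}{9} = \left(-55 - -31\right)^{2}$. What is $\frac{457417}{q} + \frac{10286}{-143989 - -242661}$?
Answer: $- \frac{2817557975}{31969728} \approx -88.132$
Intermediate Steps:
$q = -5184$ ($q = - 9 \left(-55 - -31\right)^{2} = - 9 \left(-55 + \left(-5 + 36\right)\right)^{2} = - 9 \left(-55 + 31\right)^{2} = - 9 \left(-24\right)^{2} = \left(-9\right) 576 = -5184$)
$\frac{457417}{q} + \frac{10286}{-143989 - -242661} = \frac{457417}{-5184} + \frac{10286}{-143989 - -242661} = 457417 \left(- \frac{1}{5184}\right) + \frac{10286}{-143989 + 242661} = - \frac{457417}{5184} + \frac{10286}{98672} = - \frac{457417}{5184} + 10286 \cdot \frac{1}{98672} = - \frac{457417}{5184} + \frac{5143}{49336} = - \frac{2817557975}{31969728}$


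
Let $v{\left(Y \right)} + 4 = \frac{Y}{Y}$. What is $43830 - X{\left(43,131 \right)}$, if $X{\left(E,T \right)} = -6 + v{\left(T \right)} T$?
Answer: $44229$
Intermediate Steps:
$v{\left(Y \right)} = -3$ ($v{\left(Y \right)} = -4 + \frac{Y}{Y} = -4 + 1 = -3$)
$X{\left(E,T \right)} = -6 - 3 T$
$43830 - X{\left(43,131 \right)} = 43830 - \left(-6 - 393\right) = 43830 - -399 = 43830 + 399 = 44229$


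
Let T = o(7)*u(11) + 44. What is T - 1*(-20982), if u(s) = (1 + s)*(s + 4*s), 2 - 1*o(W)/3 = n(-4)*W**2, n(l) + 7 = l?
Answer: 1092206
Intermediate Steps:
n(l) = -7 + l
o(W) = 6 + 33*W**2 (o(W) = 6 - 3*(-7 - 4)*W**2 = 6 - (-33)*W**2 = 6 + 33*W**2)
u(s) = 5*s*(1 + s) (u(s) = (1 + s)*(5*s) = 5*s*(1 + s))
T = 1071224 (T = (6 + 33*7**2)*(5*11*(1 + 11)) + 44 = (6 + 33*49)*(5*11*12) + 44 = (6 + 1617)*660 + 44 = 1623*660 + 44 = 1071180 + 44 = 1071224)
T - 1*(-20982) = 1071224 - 1*(-20982) = 1071224 + 20982 = 1092206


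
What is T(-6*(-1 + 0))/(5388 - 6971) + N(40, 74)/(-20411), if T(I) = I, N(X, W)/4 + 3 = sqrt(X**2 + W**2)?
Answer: -103470/32310613 - 8*sqrt(1769)/20411 ≈ -0.019687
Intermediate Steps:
N(X, W) = -12 + 4*sqrt(W**2 + X**2) (N(X, W) = -12 + 4*sqrt(X**2 + W**2) = -12 + 4*sqrt(W**2 + X**2))
T(-6*(-1 + 0))/(5388 - 6971) + N(40, 74)/(-20411) = (-6*(-1 + 0))/(5388 - 6971) + (-12 + 4*sqrt(74**2 + 40**2))/(-20411) = -6*(-1)/(-1583) + (-12 + 4*sqrt(5476 + 1600))*(-1/20411) = 6*(-1/1583) + (-12 + 4*sqrt(7076))*(-1/20411) = -6/1583 + (-12 + 4*(2*sqrt(1769)))*(-1/20411) = -6/1583 + (-12 + 8*sqrt(1769))*(-1/20411) = -6/1583 + (12/20411 - 8*sqrt(1769)/20411) = -103470/32310613 - 8*sqrt(1769)/20411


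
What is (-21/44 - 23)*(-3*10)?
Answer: 15495/22 ≈ 704.32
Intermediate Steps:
(-21/44 - 23)*(-3*10) = (-21*1/44 - 23)*(-30) = (-21/44 - 23)*(-30) = -1033/44*(-30) = 15495/22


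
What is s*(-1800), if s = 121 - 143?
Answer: 39600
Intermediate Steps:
s = -22
s*(-1800) = -22*(-1800) = 39600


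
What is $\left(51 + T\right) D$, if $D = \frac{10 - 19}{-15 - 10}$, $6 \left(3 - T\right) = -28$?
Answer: $\frac{528}{25} \approx 21.12$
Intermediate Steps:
$T = \frac{23}{3}$ ($T = 3 - - \frac{14}{3} = 3 + \frac{14}{3} = \frac{23}{3} \approx 7.6667$)
$D = \frac{9}{25}$ ($D = - \frac{9}{-25} = \left(-9\right) \left(- \frac{1}{25}\right) = \frac{9}{25} \approx 0.36$)
$\left(51 + T\right) D = \left(51 + \frac{23}{3}\right) \frac{9}{25} = \frac{176}{3} \cdot \frac{9}{25} = \frac{528}{25}$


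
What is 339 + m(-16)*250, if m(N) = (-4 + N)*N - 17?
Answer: 76089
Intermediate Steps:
m(N) = -17 + N*(-4 + N) (m(N) = N*(-4 + N) - 17 = -17 + N*(-4 + N))
339 + m(-16)*250 = 339 + (-17 + (-16)² - 4*(-16))*250 = 339 + (-17 + 256 + 64)*250 = 339 + 303*250 = 339 + 75750 = 76089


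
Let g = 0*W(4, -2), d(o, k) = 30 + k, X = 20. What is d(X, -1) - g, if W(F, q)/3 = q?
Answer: 29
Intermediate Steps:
W(F, q) = 3*q
g = 0 (g = 0*(3*(-2)) = 0*(-6) = 0)
d(X, -1) - g = (30 - 1) - 1*0 = 29 + 0 = 29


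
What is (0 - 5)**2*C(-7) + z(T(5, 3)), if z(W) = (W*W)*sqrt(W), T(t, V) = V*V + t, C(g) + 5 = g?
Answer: -300 + 196*sqrt(14) ≈ 433.36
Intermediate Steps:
C(g) = -5 + g
T(t, V) = t + V**2 (T(t, V) = V**2 + t = t + V**2)
z(W) = W**(5/2) (z(W) = W**2*sqrt(W) = W**(5/2))
(0 - 5)**2*C(-7) + z(T(5, 3)) = (0 - 5)**2*(-5 - 7) + (5 + 3**2)**(5/2) = (-5)**2*(-12) + (5 + 9)**(5/2) = 25*(-12) + 14**(5/2) = -300 + 196*sqrt(14)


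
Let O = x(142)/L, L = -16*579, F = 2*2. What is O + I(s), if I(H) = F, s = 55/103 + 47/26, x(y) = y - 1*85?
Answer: 12333/3088 ≈ 3.9938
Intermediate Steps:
x(y) = -85 + y (x(y) = y - 85 = -85 + y)
s = 6271/2678 (s = 55*(1/103) + 47*(1/26) = 55/103 + 47/26 = 6271/2678 ≈ 2.3417)
F = 4
L = -9264
I(H) = 4
O = -19/3088 (O = (-85 + 142)/(-9264) = 57*(-1/9264) = -19/3088 ≈ -0.0061529)
O + I(s) = -19/3088 + 4 = 12333/3088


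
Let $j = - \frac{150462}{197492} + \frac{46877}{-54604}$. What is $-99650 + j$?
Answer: $- \frac{268657110462683}{2695963292} \approx -99652.0$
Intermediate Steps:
$j = - \frac{4368414883}{2695963292}$ ($j = \left(-150462\right) \frac{1}{197492} + 46877 \left(- \frac{1}{54604}\right) = - \frac{75231}{98746} - \frac{46877}{54604} = - \frac{4368414883}{2695963292} \approx -1.6204$)
$-99650 + j = -99650 - \frac{4368414883}{2695963292} = - \frac{268657110462683}{2695963292}$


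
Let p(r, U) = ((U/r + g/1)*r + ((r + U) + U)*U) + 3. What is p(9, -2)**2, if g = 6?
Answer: 2025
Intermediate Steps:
p(r, U) = 3 + U*(r + 2*U) + r*(6 + U/r) (p(r, U) = ((U/r + 6/1)*r + ((r + U) + U)*U) + 3 = ((U/r + 6*1)*r + ((U + r) + U)*U) + 3 = ((U/r + 6)*r + (r + 2*U)*U) + 3 = ((6 + U/r)*r + U*(r + 2*U)) + 3 = (r*(6 + U/r) + U*(r + 2*U)) + 3 = (U*(r + 2*U) + r*(6 + U/r)) + 3 = 3 + U*(r + 2*U) + r*(6 + U/r))
p(9, -2)**2 = (3 - 2 + 2*(-2)**2 + 6*9 - 2*9)**2 = (3 - 2 + 2*4 + 54 - 18)**2 = (3 - 2 + 8 + 54 - 18)**2 = 45**2 = 2025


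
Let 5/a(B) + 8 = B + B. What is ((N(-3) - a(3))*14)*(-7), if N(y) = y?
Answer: 49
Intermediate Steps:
a(B) = 5/(-8 + 2*B) (a(B) = 5/(-8 + (B + B)) = 5/(-8 + 2*B))
((N(-3) - a(3))*14)*(-7) = ((-3 - 5/(2*(-4 + 3)))*14)*(-7) = ((-3 - 5/(2*(-1)))*14)*(-7) = ((-3 - 5*(-1)/2)*14)*(-7) = ((-3 - 1*(-5/2))*14)*(-7) = ((-3 + 5/2)*14)*(-7) = -½*14*(-7) = -7*(-7) = 49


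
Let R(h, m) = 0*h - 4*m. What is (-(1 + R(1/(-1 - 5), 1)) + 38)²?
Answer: 1681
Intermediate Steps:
R(h, m) = -4*m (R(h, m) = 0 - 4*m = -4*m)
(-(1 + R(1/(-1 - 5), 1)) + 38)² = (-(1 - 4*1) + 38)² = (-(1 - 4) + 38)² = (-1*(-3) + 38)² = (3 + 38)² = 41² = 1681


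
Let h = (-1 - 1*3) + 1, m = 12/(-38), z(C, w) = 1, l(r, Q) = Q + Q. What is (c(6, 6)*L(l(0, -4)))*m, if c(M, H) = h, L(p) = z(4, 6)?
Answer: 18/19 ≈ 0.94737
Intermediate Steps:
l(r, Q) = 2*Q
L(p) = 1
m = -6/19 (m = 12*(-1/38) = -6/19 ≈ -0.31579)
h = -3 (h = (-1 - 3) + 1 = -4 + 1 = -3)
c(M, H) = -3
(c(6, 6)*L(l(0, -4)))*m = -3*1*(-6/19) = -3*(-6/19) = 18/19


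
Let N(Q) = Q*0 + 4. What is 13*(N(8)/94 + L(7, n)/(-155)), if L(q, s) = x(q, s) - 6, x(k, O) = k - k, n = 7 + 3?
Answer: 7696/7285 ≈ 1.0564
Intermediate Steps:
n = 10
x(k, O) = 0
L(q, s) = -6 (L(q, s) = 0 - 6 = -6)
N(Q) = 4 (N(Q) = 0 + 4 = 4)
13*(N(8)/94 + L(7, n)/(-155)) = 13*(4/94 - 6/(-155)) = 13*(4*(1/94) - 6*(-1/155)) = 13*(2/47 + 6/155) = 13*(592/7285) = 7696/7285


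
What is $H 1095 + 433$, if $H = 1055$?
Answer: $1155658$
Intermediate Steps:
$H 1095 + 433 = 1055 \cdot 1095 + 433 = 1155225 + 433 = 1155658$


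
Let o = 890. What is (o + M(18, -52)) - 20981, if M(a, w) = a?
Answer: -20073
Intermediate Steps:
(o + M(18, -52)) - 20981 = (890 + 18) - 20981 = 908 - 20981 = -20073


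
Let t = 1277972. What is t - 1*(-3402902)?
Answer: 4680874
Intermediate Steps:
t - 1*(-3402902) = 1277972 - 1*(-3402902) = 1277972 + 3402902 = 4680874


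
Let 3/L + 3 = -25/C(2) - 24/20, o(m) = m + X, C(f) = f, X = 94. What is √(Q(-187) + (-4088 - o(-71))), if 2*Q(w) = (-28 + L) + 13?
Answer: I*√459453406/334 ≈ 64.176*I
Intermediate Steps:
o(m) = 94 + m (o(m) = m + 94 = 94 + m)
L = -30/167 (L = 3/(-3 + (-25/2 - 24/20)) = 3/(-3 + (-25*½ - 24*1/20)) = 3/(-3 + (-25/2 - 6/5)) = 3/(-3 - 137/10) = 3/(-167/10) = 3*(-10/167) = -30/167 ≈ -0.17964)
Q(w) = -2535/334 (Q(w) = ((-28 - 30/167) + 13)/2 = (-4706/167 + 13)/2 = (½)*(-2535/167) = -2535/334)
√(Q(-187) + (-4088 - o(-71))) = √(-2535/334 + (-4088 - (94 - 71))) = √(-2535/334 + (-4088 - 1*23)) = √(-2535/334 + (-4088 - 23)) = √(-2535/334 - 4111) = √(-1375609/334) = I*√459453406/334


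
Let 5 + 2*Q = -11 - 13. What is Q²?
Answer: 841/4 ≈ 210.25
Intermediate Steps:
Q = -29/2 (Q = -5/2 + (-11 - 13)/2 = -5/2 + (½)*(-24) = -5/2 - 12 = -29/2 ≈ -14.500)
Q² = (-29/2)² = 841/4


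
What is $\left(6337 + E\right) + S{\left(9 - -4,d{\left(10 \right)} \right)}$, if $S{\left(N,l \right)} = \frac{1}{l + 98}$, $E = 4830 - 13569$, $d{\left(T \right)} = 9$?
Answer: $- \frac{257013}{107} \approx -2402.0$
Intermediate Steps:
$E = -8739$
$S{\left(N,l \right)} = \frac{1}{98 + l}$
$\left(6337 + E\right) + S{\left(9 - -4,d{\left(10 \right)} \right)} = \left(6337 - 8739\right) + \frac{1}{98 + 9} = -2402 + \frac{1}{107} = - \frac{257013}{107}$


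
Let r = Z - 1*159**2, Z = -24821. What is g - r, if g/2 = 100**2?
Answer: 70102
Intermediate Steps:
g = 20000 (g = 2*100**2 = 2*10000 = 20000)
r = -50102 (r = -24821 - 1*159**2 = -24821 - 1*25281 = -24821 - 25281 = -50102)
g - r = 20000 - 1*(-50102) = 20000 + 50102 = 70102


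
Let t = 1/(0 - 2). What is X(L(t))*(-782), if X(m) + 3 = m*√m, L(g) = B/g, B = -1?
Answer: 2346 - 1564*√2 ≈ 134.17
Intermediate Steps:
t = -½ (t = 1/(-2) = -½ ≈ -0.50000)
L(g) = -1/g
X(m) = -3 + m^(3/2) (X(m) = -3 + m*√m = -3 + m^(3/2))
X(L(t))*(-782) = (-3 + (-1/(-½))^(3/2))*(-782) = (-3 + (-1*(-2))^(3/2))*(-782) = (-3 + 2^(3/2))*(-782) = (-3 + 2*√2)*(-782) = 2346 - 1564*√2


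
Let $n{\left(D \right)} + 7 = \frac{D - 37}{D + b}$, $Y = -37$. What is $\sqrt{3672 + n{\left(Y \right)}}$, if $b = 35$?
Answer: $\sqrt{3702} \approx 60.844$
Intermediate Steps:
$n{\left(D \right)} = -7 + \frac{-37 + D}{35 + D}$ ($n{\left(D \right)} = -7 + \frac{D - 37}{D + 35} = -7 + \frac{-37 + D}{35 + D}$)
$\sqrt{3672 + n{\left(Y \right)}} = \sqrt{3672 + \frac{6 \left(-47 - -37\right)}{35 - 37}} = \sqrt{3672 + \frac{6 \left(-47 + 37\right)}{-2}} = \sqrt{3672 + 6 \left(- \frac{1}{2}\right) \left(-10\right)} = \sqrt{3672 + 30} = \sqrt{3702}$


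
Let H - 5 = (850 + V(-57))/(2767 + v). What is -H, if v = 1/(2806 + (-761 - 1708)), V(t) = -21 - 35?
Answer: -2464989/466240 ≈ -5.2870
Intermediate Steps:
V(t) = -56
v = 1/337 (v = 1/(2806 - 2469) = 1/337 ≈ 0.0029674)
H = 2464989/466240 (H = 5 + (850 - 56)/(2767 + 1/337) = 5 + 794/(932480/337) = 5 + 794*(337/932480) = 5 + 133789/466240 = 2464989/466240 ≈ 5.2870)
-H = -1*2464989/466240 = -2464989/466240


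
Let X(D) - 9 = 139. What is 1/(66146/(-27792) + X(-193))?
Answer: 13896/2023535 ≈ 0.0068672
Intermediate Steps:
X(D) = 148 (X(D) = 9 + 139 = 148)
1/(66146/(-27792) + X(-193)) = 1/(66146/(-27792) + 148) = 1/(66146*(-1/27792) + 148) = 1/(-33073/13896 + 148) = 1/(2023535/13896) = 13896/2023535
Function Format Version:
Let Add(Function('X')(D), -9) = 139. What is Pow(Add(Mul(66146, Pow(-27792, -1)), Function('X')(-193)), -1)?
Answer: Rational(13896, 2023535) ≈ 0.0068672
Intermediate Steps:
Function('X')(D) = 148 (Function('X')(D) = Add(9, 139) = 148)
Pow(Add(Mul(66146, Pow(-27792, -1)), Function('X')(-193)), -1) = Pow(Add(Mul(66146, Pow(-27792, -1)), 148), -1) = Pow(Add(Mul(66146, Rational(-1, 27792)), 148), -1) = Pow(Add(Rational(-33073, 13896), 148), -1) = Pow(Rational(2023535, 13896), -1) = Rational(13896, 2023535)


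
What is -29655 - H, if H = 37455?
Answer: -67110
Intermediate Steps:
-29655 - H = -29655 - 1*37455 = -29655 - 37455 = -67110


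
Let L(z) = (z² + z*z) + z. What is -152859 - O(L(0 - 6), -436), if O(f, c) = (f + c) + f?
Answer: -152555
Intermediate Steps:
L(z) = z + 2*z² (L(z) = (z² + z²) + z = 2*z² + z = z + 2*z²)
O(f, c) = c + 2*f (O(f, c) = (c + f) + f = c + 2*f)
-152859 - O(L(0 - 6), -436) = -152859 - (-436 + 2*((0 - 6)*(1 + 2*(0 - 6)))) = -152859 - (-436 + 2*(-6*(1 + 2*(-6)))) = -152859 - (-436 + 2*(-6*(1 - 12))) = -152859 - (-436 + 2*(-6*(-11))) = -152859 - (-436 + 2*66) = -152859 - (-436 + 132) = -152859 - 1*(-304) = -152859 + 304 = -152555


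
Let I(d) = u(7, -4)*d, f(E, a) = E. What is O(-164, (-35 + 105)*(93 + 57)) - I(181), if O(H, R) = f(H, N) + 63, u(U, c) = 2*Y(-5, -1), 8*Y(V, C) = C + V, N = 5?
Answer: 341/2 ≈ 170.50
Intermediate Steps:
Y(V, C) = C/8 + V/8 (Y(V, C) = (C + V)/8 = C/8 + V/8)
u(U, c) = -3/2 (u(U, c) = 2*((1/8)*(-1) + (1/8)*(-5)) = 2*(-1/8 - 5/8) = 2*(-3/4) = -3/2)
O(H, R) = 63 + H (O(H, R) = H + 63 = 63 + H)
I(d) = -3*d/2
O(-164, (-35 + 105)*(93 + 57)) - I(181) = (63 - 164) - (-3)*181/2 = -101 - 1*(-543/2) = -101 + 543/2 = 341/2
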